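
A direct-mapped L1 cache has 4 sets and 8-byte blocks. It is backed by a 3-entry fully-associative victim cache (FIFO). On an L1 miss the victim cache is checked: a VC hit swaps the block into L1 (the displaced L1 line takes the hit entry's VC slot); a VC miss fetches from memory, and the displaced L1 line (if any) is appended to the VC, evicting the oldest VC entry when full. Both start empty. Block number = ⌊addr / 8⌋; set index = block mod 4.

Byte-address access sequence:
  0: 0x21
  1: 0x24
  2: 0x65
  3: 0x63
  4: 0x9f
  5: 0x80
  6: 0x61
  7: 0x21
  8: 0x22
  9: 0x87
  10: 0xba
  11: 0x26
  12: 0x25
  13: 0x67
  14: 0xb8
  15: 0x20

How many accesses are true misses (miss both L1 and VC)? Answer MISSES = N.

  [0] addr=0x21 blk=4 s=0: MISS | VC []
  [1] addr=0x24 blk=4 s=0: L1-HIT | VC []
  [2] addr=0x65 blk=12 s=0: MISS | VC [4]
  [3] addr=0x63 blk=12 s=0: L1-HIT | VC [4]
  [4] addr=0x9f blk=19 s=3: MISS | VC [4]
  [5] addr=0x80 blk=16 s=0: MISS | VC [4, 12]
  [6] addr=0x61 blk=12 s=0: VC-HIT | VC [4, 16]
  [7] addr=0x21 blk=4 s=0: VC-HIT | VC [12, 16]
  [8] addr=0x22 blk=4 s=0: L1-HIT | VC [12, 16]
  [9] addr=0x87 blk=16 s=0: VC-HIT | VC [12, 4]
  [10] addr=0xba blk=23 s=3: MISS | VC [12, 4, 19]
  [11] addr=0x26 blk=4 s=0: VC-HIT | VC [12, 16, 19]
  [12] addr=0x25 blk=4 s=0: L1-HIT | VC [12, 16, 19]
  [13] addr=0x67 blk=12 s=0: VC-HIT | VC [4, 16, 19]
  [14] addr=0xb8 blk=23 s=3: L1-HIT | VC [4, 16, 19]
  [15] addr=0x20 blk=4 s=0: VC-HIT | VC [12, 16, 19]

MISSES = 5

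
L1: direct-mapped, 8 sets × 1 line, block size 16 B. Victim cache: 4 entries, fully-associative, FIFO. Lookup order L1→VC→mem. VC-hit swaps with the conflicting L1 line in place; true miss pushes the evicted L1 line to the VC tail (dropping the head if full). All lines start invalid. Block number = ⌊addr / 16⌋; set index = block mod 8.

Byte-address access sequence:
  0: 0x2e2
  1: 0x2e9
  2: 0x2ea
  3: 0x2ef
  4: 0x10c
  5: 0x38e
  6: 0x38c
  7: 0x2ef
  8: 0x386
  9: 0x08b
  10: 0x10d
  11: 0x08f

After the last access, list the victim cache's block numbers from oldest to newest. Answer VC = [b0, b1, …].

VC = [16, 56]

0: 0x2e2 (blk 46, set 6) → MISS  vc=[]
1: 0x2e9 (blk 46, set 6) → L1-HIT  vc=[]
2: 0x2ea (blk 46, set 6) → L1-HIT  vc=[]
3: 0x2ef (blk 46, set 6) → L1-HIT  vc=[]
4: 0x10c (blk 16, set 0) → MISS  vc=[]
5: 0x38e (blk 56, set 0) → MISS  vc=[16]
6: 0x38c (blk 56, set 0) → L1-HIT  vc=[16]
7: 0x2ef (blk 46, set 6) → L1-HIT  vc=[16]
8: 0x386 (blk 56, set 0) → L1-HIT  vc=[16]
9: 0x8b (blk 8, set 0) → MISS  vc=[16, 56]
10: 0x10d (blk 16, set 0) → VC-HIT  vc=[8, 56]
11: 0x8f (blk 8, set 0) → VC-HIT  vc=[16, 56]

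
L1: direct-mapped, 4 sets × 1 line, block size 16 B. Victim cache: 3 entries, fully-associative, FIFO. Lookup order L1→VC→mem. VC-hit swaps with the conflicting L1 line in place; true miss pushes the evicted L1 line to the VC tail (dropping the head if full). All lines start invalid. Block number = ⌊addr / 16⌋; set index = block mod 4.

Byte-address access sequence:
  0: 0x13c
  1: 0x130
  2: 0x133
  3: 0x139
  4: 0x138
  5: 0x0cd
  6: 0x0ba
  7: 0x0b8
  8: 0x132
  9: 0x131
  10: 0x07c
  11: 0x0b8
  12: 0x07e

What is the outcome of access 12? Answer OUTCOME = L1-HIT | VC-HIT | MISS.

OUTCOME = VC-HIT

  [0] addr=0x13c blk=19 s=3: MISS | VC []
  [1] addr=0x130 blk=19 s=3: L1-HIT | VC []
  [2] addr=0x133 blk=19 s=3: L1-HIT | VC []
  [3] addr=0x139 blk=19 s=3: L1-HIT | VC []
  [4] addr=0x138 blk=19 s=3: L1-HIT | VC []
  [5] addr=0xcd blk=12 s=0: MISS | VC []
  [6] addr=0xba blk=11 s=3: MISS | VC [19]
  [7] addr=0xb8 blk=11 s=3: L1-HIT | VC [19]
  [8] addr=0x132 blk=19 s=3: VC-HIT | VC [11]
  [9] addr=0x131 blk=19 s=3: L1-HIT | VC [11]
  [10] addr=0x7c blk=7 s=3: MISS | VC [11, 19]
  [11] addr=0xb8 blk=11 s=3: VC-HIT | VC [7, 19]
  [12] addr=0x7e blk=7 s=3: VC-HIT | VC [11, 19]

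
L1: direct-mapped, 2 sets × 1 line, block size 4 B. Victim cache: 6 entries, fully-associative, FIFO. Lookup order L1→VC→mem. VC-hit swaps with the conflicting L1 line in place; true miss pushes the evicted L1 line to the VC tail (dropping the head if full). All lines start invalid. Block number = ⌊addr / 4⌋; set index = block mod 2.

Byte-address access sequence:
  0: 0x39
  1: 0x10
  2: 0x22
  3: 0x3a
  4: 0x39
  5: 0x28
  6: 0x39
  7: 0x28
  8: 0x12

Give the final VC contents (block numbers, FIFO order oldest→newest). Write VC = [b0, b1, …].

  [0] addr=0x39 blk=14 s=0: MISS | VC []
  [1] addr=0x10 blk=4 s=0: MISS | VC [14]
  [2] addr=0x22 blk=8 s=0: MISS | VC [14, 4]
  [3] addr=0x3a blk=14 s=0: VC-HIT | VC [8, 4]
  [4] addr=0x39 blk=14 s=0: L1-HIT | VC [8, 4]
  [5] addr=0x28 blk=10 s=0: MISS | VC [8, 4, 14]
  [6] addr=0x39 blk=14 s=0: VC-HIT | VC [8, 4, 10]
  [7] addr=0x28 blk=10 s=0: VC-HIT | VC [8, 4, 14]
  [8] addr=0x12 blk=4 s=0: VC-HIT | VC [8, 10, 14]

VC = [8, 10, 14]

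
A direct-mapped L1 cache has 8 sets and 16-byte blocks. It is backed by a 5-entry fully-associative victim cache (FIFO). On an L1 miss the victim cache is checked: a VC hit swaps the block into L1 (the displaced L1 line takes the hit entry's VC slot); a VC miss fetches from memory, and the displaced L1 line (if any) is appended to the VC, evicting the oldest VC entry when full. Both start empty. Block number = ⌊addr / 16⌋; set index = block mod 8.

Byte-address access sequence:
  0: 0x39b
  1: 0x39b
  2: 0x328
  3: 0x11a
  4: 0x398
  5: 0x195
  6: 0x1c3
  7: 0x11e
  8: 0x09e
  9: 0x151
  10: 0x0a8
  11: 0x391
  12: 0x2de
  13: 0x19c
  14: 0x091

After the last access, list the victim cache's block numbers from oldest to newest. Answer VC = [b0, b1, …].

0: 0x39b (blk 57, set 1) → MISS  vc=[]
1: 0x39b (blk 57, set 1) → L1-HIT  vc=[]
2: 0x328 (blk 50, set 2) → MISS  vc=[]
3: 0x11a (blk 17, set 1) → MISS  vc=[57]
4: 0x398 (blk 57, set 1) → VC-HIT  vc=[17]
5: 0x195 (blk 25, set 1) → MISS  vc=[17, 57]
6: 0x1c3 (blk 28, set 4) → MISS  vc=[17, 57]
7: 0x11e (blk 17, set 1) → VC-HIT  vc=[25, 57]
8: 0x9e (blk 9, set 1) → MISS  vc=[25, 57, 17]
9: 0x151 (blk 21, set 5) → MISS  vc=[25, 57, 17]
10: 0xa8 (blk 10, set 2) → MISS  vc=[25, 57, 17, 50]
11: 0x391 (blk 57, set 1) → VC-HIT  vc=[25, 9, 17, 50]
12: 0x2de (blk 45, set 5) → MISS  vc=[25, 9, 17, 50, 21]
13: 0x19c (blk 25, set 1) → VC-HIT  vc=[57, 9, 17, 50, 21]
14: 0x91 (blk 9, set 1) → VC-HIT  vc=[57, 25, 17, 50, 21]

VC = [57, 25, 17, 50, 21]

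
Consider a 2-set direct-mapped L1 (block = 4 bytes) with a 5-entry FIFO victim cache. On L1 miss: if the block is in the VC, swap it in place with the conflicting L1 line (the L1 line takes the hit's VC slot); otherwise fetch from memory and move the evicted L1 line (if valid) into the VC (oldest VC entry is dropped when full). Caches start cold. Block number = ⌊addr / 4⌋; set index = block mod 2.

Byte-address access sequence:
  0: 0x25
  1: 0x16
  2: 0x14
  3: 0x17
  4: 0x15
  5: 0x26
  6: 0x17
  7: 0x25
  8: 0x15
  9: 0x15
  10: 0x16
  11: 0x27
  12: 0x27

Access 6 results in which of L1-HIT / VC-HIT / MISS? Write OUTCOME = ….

0: 0x25 (blk 9, set 1) → MISS  vc=[]
1: 0x16 (blk 5, set 1) → MISS  vc=[9]
2: 0x14 (blk 5, set 1) → L1-HIT  vc=[9]
3: 0x17 (blk 5, set 1) → L1-HIT  vc=[9]
4: 0x15 (blk 5, set 1) → L1-HIT  vc=[9]
5: 0x26 (blk 9, set 1) → VC-HIT  vc=[5]
6: 0x17 (blk 5, set 1) → VC-HIT  vc=[9]
7: 0x25 (blk 9, set 1) → VC-HIT  vc=[5]
8: 0x15 (blk 5, set 1) → VC-HIT  vc=[9]
9: 0x15 (blk 5, set 1) → L1-HIT  vc=[9]
10: 0x16 (blk 5, set 1) → L1-HIT  vc=[9]
11: 0x27 (blk 9, set 1) → VC-HIT  vc=[5]
12: 0x27 (blk 9, set 1) → L1-HIT  vc=[5]

OUTCOME = VC-HIT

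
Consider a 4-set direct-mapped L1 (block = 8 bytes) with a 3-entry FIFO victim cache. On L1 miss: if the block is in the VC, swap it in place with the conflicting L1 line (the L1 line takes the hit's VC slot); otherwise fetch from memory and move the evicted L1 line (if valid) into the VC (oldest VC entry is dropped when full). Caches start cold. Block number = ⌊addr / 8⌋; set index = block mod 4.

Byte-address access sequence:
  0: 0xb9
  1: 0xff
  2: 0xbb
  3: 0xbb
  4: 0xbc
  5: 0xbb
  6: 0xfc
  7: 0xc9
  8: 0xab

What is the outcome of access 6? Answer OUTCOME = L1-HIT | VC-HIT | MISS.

OUTCOME = VC-HIT

#0 0xb9→b23/s3 MISS; vc=[]
#1 0xff→b31/s3 MISS; vc=[23]
#2 0xbb→b23/s3 VC-HIT; vc=[31]
#3 0xbb→b23/s3 L1-HIT; vc=[31]
#4 0xbc→b23/s3 L1-HIT; vc=[31]
#5 0xbb→b23/s3 L1-HIT; vc=[31]
#6 0xfc→b31/s3 VC-HIT; vc=[23]
#7 0xc9→b25/s1 MISS; vc=[23]
#8 0xab→b21/s1 MISS; vc=[23,25]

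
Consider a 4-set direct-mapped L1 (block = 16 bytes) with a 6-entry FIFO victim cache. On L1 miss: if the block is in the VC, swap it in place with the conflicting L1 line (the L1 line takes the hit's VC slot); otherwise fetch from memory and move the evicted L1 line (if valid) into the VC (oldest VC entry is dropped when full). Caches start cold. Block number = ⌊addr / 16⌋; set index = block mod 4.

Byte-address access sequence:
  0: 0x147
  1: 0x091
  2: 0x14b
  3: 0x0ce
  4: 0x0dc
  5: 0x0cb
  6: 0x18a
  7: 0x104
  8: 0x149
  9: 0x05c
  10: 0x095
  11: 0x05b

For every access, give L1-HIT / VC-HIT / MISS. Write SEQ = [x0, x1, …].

#0 0x147→b20/s0 MISS; vc=[]
#1 0x91→b9/s1 MISS; vc=[]
#2 0x14b→b20/s0 L1-HIT; vc=[]
#3 0xce→b12/s0 MISS; vc=[20]
#4 0xdc→b13/s1 MISS; vc=[20,9]
#5 0xcb→b12/s0 L1-HIT; vc=[20,9]
#6 0x18a→b24/s0 MISS; vc=[20,9,12]
#7 0x104→b16/s0 MISS; vc=[20,9,12,24]
#8 0x149→b20/s0 VC-HIT; vc=[16,9,12,24]
#9 0x5c→b5/s1 MISS; vc=[16,9,12,24,13]
#10 0x95→b9/s1 VC-HIT; vc=[16,5,12,24,13]
#11 0x5b→b5/s1 VC-HIT; vc=[16,9,12,24,13]

SEQ = [MISS, MISS, L1-HIT, MISS, MISS, L1-HIT, MISS, MISS, VC-HIT, MISS, VC-HIT, VC-HIT]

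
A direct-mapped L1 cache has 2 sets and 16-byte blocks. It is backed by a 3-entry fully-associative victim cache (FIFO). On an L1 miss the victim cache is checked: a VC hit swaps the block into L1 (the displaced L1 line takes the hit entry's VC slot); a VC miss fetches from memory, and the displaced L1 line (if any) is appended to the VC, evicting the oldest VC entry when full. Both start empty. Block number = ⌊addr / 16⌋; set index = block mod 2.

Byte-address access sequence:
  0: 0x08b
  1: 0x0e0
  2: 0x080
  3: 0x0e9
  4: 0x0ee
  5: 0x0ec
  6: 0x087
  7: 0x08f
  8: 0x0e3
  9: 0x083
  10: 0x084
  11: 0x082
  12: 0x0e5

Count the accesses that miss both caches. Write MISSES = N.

#0 0x8b→b8/s0 MISS; vc=[]
#1 0xe0→b14/s0 MISS; vc=[8]
#2 0x80→b8/s0 VC-HIT; vc=[14]
#3 0xe9→b14/s0 VC-HIT; vc=[8]
#4 0xee→b14/s0 L1-HIT; vc=[8]
#5 0xec→b14/s0 L1-HIT; vc=[8]
#6 0x87→b8/s0 VC-HIT; vc=[14]
#7 0x8f→b8/s0 L1-HIT; vc=[14]
#8 0xe3→b14/s0 VC-HIT; vc=[8]
#9 0x83→b8/s0 VC-HIT; vc=[14]
#10 0x84→b8/s0 L1-HIT; vc=[14]
#11 0x82→b8/s0 L1-HIT; vc=[14]
#12 0xe5→b14/s0 VC-HIT; vc=[8]

MISSES = 2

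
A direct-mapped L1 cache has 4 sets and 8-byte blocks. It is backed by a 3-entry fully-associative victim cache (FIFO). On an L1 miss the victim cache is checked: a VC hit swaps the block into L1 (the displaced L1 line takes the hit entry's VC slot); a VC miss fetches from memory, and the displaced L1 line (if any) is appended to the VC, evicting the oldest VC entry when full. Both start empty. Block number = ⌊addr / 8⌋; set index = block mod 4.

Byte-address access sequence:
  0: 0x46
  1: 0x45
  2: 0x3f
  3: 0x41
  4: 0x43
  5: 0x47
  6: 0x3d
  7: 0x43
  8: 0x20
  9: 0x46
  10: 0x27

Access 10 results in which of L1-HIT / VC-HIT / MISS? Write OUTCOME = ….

OUTCOME = VC-HIT

  [0] addr=0x46 blk=8 s=0: MISS | VC []
  [1] addr=0x45 blk=8 s=0: L1-HIT | VC []
  [2] addr=0x3f blk=7 s=3: MISS | VC []
  [3] addr=0x41 blk=8 s=0: L1-HIT | VC []
  [4] addr=0x43 blk=8 s=0: L1-HIT | VC []
  [5] addr=0x47 blk=8 s=0: L1-HIT | VC []
  [6] addr=0x3d blk=7 s=3: L1-HIT | VC []
  [7] addr=0x43 blk=8 s=0: L1-HIT | VC []
  [8] addr=0x20 blk=4 s=0: MISS | VC [8]
  [9] addr=0x46 blk=8 s=0: VC-HIT | VC [4]
  [10] addr=0x27 blk=4 s=0: VC-HIT | VC [8]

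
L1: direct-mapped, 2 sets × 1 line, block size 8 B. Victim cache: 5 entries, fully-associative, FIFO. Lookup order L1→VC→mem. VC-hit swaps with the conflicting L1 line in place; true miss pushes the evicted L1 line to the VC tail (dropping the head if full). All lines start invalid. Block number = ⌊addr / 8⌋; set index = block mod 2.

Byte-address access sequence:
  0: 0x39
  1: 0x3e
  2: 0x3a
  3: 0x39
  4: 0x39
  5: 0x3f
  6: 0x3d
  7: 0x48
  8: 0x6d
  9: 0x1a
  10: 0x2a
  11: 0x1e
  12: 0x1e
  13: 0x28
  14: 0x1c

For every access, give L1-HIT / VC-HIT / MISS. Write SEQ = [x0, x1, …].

0: 0x39 (blk 7, set 1) → MISS  vc=[]
1: 0x3e (blk 7, set 1) → L1-HIT  vc=[]
2: 0x3a (blk 7, set 1) → L1-HIT  vc=[]
3: 0x39 (blk 7, set 1) → L1-HIT  vc=[]
4: 0x39 (blk 7, set 1) → L1-HIT  vc=[]
5: 0x3f (blk 7, set 1) → L1-HIT  vc=[]
6: 0x3d (blk 7, set 1) → L1-HIT  vc=[]
7: 0x48 (blk 9, set 1) → MISS  vc=[7]
8: 0x6d (blk 13, set 1) → MISS  vc=[7, 9]
9: 0x1a (blk 3, set 1) → MISS  vc=[7, 9, 13]
10: 0x2a (blk 5, set 1) → MISS  vc=[7, 9, 13, 3]
11: 0x1e (blk 3, set 1) → VC-HIT  vc=[7, 9, 13, 5]
12: 0x1e (blk 3, set 1) → L1-HIT  vc=[7, 9, 13, 5]
13: 0x28 (blk 5, set 1) → VC-HIT  vc=[7, 9, 13, 3]
14: 0x1c (blk 3, set 1) → VC-HIT  vc=[7, 9, 13, 5]

SEQ = [MISS, L1-HIT, L1-HIT, L1-HIT, L1-HIT, L1-HIT, L1-HIT, MISS, MISS, MISS, MISS, VC-HIT, L1-HIT, VC-HIT, VC-HIT]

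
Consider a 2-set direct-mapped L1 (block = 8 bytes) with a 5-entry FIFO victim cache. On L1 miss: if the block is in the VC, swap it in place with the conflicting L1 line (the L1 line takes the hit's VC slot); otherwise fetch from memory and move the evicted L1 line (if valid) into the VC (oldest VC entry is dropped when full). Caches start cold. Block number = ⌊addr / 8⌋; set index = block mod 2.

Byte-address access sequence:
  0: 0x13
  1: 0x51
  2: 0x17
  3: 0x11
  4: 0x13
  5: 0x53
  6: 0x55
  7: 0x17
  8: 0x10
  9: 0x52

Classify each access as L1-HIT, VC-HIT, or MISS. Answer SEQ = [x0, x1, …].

SEQ = [MISS, MISS, VC-HIT, L1-HIT, L1-HIT, VC-HIT, L1-HIT, VC-HIT, L1-HIT, VC-HIT]

#0 0x13→b2/s0 MISS; vc=[]
#1 0x51→b10/s0 MISS; vc=[2]
#2 0x17→b2/s0 VC-HIT; vc=[10]
#3 0x11→b2/s0 L1-HIT; vc=[10]
#4 0x13→b2/s0 L1-HIT; vc=[10]
#5 0x53→b10/s0 VC-HIT; vc=[2]
#6 0x55→b10/s0 L1-HIT; vc=[2]
#7 0x17→b2/s0 VC-HIT; vc=[10]
#8 0x10→b2/s0 L1-HIT; vc=[10]
#9 0x52→b10/s0 VC-HIT; vc=[2]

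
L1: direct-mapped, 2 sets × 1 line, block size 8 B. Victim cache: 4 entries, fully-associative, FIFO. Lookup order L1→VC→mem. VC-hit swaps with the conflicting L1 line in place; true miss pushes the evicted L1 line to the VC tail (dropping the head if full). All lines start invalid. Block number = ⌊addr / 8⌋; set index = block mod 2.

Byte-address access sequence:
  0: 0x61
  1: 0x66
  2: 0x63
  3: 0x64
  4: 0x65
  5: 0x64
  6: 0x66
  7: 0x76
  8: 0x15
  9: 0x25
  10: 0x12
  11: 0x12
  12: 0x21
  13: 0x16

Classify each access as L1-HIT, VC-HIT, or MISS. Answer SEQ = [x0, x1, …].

0: 0x61 (blk 12, set 0) → MISS  vc=[]
1: 0x66 (blk 12, set 0) → L1-HIT  vc=[]
2: 0x63 (blk 12, set 0) → L1-HIT  vc=[]
3: 0x64 (blk 12, set 0) → L1-HIT  vc=[]
4: 0x65 (blk 12, set 0) → L1-HIT  vc=[]
5: 0x64 (blk 12, set 0) → L1-HIT  vc=[]
6: 0x66 (blk 12, set 0) → L1-HIT  vc=[]
7: 0x76 (blk 14, set 0) → MISS  vc=[12]
8: 0x15 (blk 2, set 0) → MISS  vc=[12, 14]
9: 0x25 (blk 4, set 0) → MISS  vc=[12, 14, 2]
10: 0x12 (blk 2, set 0) → VC-HIT  vc=[12, 14, 4]
11: 0x12 (blk 2, set 0) → L1-HIT  vc=[12, 14, 4]
12: 0x21 (blk 4, set 0) → VC-HIT  vc=[12, 14, 2]
13: 0x16 (blk 2, set 0) → VC-HIT  vc=[12, 14, 4]

SEQ = [MISS, L1-HIT, L1-HIT, L1-HIT, L1-HIT, L1-HIT, L1-HIT, MISS, MISS, MISS, VC-HIT, L1-HIT, VC-HIT, VC-HIT]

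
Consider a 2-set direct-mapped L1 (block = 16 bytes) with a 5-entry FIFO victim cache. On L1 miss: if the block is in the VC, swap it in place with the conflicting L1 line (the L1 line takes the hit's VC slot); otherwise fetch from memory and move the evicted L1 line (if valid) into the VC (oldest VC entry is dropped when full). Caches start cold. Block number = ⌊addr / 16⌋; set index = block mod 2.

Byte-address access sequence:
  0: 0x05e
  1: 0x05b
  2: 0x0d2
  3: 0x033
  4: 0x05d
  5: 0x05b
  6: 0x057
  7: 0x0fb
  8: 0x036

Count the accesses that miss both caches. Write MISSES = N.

0: 0x5e (blk 5, set 1) → MISS  vc=[]
1: 0x5b (blk 5, set 1) → L1-HIT  vc=[]
2: 0xd2 (blk 13, set 1) → MISS  vc=[5]
3: 0x33 (blk 3, set 1) → MISS  vc=[5, 13]
4: 0x5d (blk 5, set 1) → VC-HIT  vc=[3, 13]
5: 0x5b (blk 5, set 1) → L1-HIT  vc=[3, 13]
6: 0x57 (blk 5, set 1) → L1-HIT  vc=[3, 13]
7: 0xfb (blk 15, set 1) → MISS  vc=[3, 13, 5]
8: 0x36 (blk 3, set 1) → VC-HIT  vc=[15, 13, 5]

MISSES = 4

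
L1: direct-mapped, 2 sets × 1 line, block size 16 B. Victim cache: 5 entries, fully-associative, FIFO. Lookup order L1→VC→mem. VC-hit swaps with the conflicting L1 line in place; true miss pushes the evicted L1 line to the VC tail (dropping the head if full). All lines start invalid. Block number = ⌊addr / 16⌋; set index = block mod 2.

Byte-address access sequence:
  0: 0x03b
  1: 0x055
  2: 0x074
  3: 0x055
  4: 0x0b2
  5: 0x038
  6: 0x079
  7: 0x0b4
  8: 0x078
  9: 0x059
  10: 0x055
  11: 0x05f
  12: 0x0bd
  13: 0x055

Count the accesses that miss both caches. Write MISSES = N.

#0 0x3b→b3/s1 MISS; vc=[]
#1 0x55→b5/s1 MISS; vc=[3]
#2 0x74→b7/s1 MISS; vc=[3,5]
#3 0x55→b5/s1 VC-HIT; vc=[3,7]
#4 0xb2→b11/s1 MISS; vc=[3,7,5]
#5 0x38→b3/s1 VC-HIT; vc=[11,7,5]
#6 0x79→b7/s1 VC-HIT; vc=[11,3,5]
#7 0xb4→b11/s1 VC-HIT; vc=[7,3,5]
#8 0x78→b7/s1 VC-HIT; vc=[11,3,5]
#9 0x59→b5/s1 VC-HIT; vc=[11,3,7]
#10 0x55→b5/s1 L1-HIT; vc=[11,3,7]
#11 0x5f→b5/s1 L1-HIT; vc=[11,3,7]
#12 0xbd→b11/s1 VC-HIT; vc=[5,3,7]
#13 0x55→b5/s1 VC-HIT; vc=[11,3,7]

MISSES = 4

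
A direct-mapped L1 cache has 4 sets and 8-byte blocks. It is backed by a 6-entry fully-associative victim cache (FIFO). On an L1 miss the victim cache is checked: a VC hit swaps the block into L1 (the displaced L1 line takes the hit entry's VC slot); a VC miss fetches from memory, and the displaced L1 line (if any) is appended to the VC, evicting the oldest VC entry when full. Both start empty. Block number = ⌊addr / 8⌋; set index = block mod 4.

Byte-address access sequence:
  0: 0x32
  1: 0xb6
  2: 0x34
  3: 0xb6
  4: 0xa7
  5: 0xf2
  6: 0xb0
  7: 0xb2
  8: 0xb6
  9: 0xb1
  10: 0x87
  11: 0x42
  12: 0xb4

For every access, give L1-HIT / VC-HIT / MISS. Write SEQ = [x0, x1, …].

0: 0x32 (blk 6, set 2) → MISS  vc=[]
1: 0xb6 (blk 22, set 2) → MISS  vc=[6]
2: 0x34 (blk 6, set 2) → VC-HIT  vc=[22]
3: 0xb6 (blk 22, set 2) → VC-HIT  vc=[6]
4: 0xa7 (blk 20, set 0) → MISS  vc=[6]
5: 0xf2 (blk 30, set 2) → MISS  vc=[6, 22]
6: 0xb0 (blk 22, set 2) → VC-HIT  vc=[6, 30]
7: 0xb2 (blk 22, set 2) → L1-HIT  vc=[6, 30]
8: 0xb6 (blk 22, set 2) → L1-HIT  vc=[6, 30]
9: 0xb1 (blk 22, set 2) → L1-HIT  vc=[6, 30]
10: 0x87 (blk 16, set 0) → MISS  vc=[6, 30, 20]
11: 0x42 (blk 8, set 0) → MISS  vc=[6, 30, 20, 16]
12: 0xb4 (blk 22, set 2) → L1-HIT  vc=[6, 30, 20, 16]

SEQ = [MISS, MISS, VC-HIT, VC-HIT, MISS, MISS, VC-HIT, L1-HIT, L1-HIT, L1-HIT, MISS, MISS, L1-HIT]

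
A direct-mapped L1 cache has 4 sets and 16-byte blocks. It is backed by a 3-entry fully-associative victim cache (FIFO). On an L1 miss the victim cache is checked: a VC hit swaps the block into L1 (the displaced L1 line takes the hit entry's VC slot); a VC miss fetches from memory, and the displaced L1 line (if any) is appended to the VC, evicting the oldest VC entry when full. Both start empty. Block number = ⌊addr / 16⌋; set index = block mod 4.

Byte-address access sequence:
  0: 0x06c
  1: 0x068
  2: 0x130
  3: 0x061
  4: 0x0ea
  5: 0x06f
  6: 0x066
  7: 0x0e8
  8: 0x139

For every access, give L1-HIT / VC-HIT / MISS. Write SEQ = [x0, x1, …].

  [0] addr=0x6c blk=6 s=2: MISS | VC []
  [1] addr=0x68 blk=6 s=2: L1-HIT | VC []
  [2] addr=0x130 blk=19 s=3: MISS | VC []
  [3] addr=0x61 blk=6 s=2: L1-HIT | VC []
  [4] addr=0xea blk=14 s=2: MISS | VC [6]
  [5] addr=0x6f blk=6 s=2: VC-HIT | VC [14]
  [6] addr=0x66 blk=6 s=2: L1-HIT | VC [14]
  [7] addr=0xe8 blk=14 s=2: VC-HIT | VC [6]
  [8] addr=0x139 blk=19 s=3: L1-HIT | VC [6]

SEQ = [MISS, L1-HIT, MISS, L1-HIT, MISS, VC-HIT, L1-HIT, VC-HIT, L1-HIT]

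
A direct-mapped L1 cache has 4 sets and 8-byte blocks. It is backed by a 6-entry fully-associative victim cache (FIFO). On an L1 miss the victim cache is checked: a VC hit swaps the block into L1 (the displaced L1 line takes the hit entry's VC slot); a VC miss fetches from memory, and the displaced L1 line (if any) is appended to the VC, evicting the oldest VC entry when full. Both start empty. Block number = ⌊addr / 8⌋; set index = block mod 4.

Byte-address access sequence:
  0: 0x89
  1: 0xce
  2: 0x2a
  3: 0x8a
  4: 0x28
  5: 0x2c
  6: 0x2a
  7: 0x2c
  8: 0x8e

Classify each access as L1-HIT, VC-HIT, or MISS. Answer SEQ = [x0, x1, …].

SEQ = [MISS, MISS, MISS, VC-HIT, VC-HIT, L1-HIT, L1-HIT, L1-HIT, VC-HIT]

  [0] addr=0x89 blk=17 s=1: MISS | VC []
  [1] addr=0xce blk=25 s=1: MISS | VC [17]
  [2] addr=0x2a blk=5 s=1: MISS | VC [17, 25]
  [3] addr=0x8a blk=17 s=1: VC-HIT | VC [5, 25]
  [4] addr=0x28 blk=5 s=1: VC-HIT | VC [17, 25]
  [5] addr=0x2c blk=5 s=1: L1-HIT | VC [17, 25]
  [6] addr=0x2a blk=5 s=1: L1-HIT | VC [17, 25]
  [7] addr=0x2c blk=5 s=1: L1-HIT | VC [17, 25]
  [8] addr=0x8e blk=17 s=1: VC-HIT | VC [5, 25]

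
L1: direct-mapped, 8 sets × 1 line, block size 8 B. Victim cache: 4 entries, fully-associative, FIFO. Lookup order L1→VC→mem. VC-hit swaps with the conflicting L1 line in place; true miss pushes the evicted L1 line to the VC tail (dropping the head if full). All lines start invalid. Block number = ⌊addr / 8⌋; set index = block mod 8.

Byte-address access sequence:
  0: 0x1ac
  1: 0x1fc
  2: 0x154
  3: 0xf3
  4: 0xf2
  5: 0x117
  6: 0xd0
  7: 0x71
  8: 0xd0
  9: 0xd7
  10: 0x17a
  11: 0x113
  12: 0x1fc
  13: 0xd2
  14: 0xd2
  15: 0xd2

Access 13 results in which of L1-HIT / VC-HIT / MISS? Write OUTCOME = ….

  [0] addr=0x1ac blk=53 s=5: MISS | VC []
  [1] addr=0x1fc blk=63 s=7: MISS | VC []
  [2] addr=0x154 blk=42 s=2: MISS | VC []
  [3] addr=0xf3 blk=30 s=6: MISS | VC []
  [4] addr=0xf2 blk=30 s=6: L1-HIT | VC []
  [5] addr=0x117 blk=34 s=2: MISS | VC [42]
  [6] addr=0xd0 blk=26 s=2: MISS | VC [42, 34]
  [7] addr=0x71 blk=14 s=6: MISS | VC [42, 34, 30]
  [8] addr=0xd0 blk=26 s=2: L1-HIT | VC [42, 34, 30]
  [9] addr=0xd7 blk=26 s=2: L1-HIT | VC [42, 34, 30]
  [10] addr=0x17a blk=47 s=7: MISS | VC [42, 34, 30, 63]
  [11] addr=0x113 blk=34 s=2: VC-HIT | VC [42, 26, 30, 63]
  [12] addr=0x1fc blk=63 s=7: VC-HIT | VC [42, 26, 30, 47]
  [13] addr=0xd2 blk=26 s=2: VC-HIT | VC [42, 34, 30, 47]
  [14] addr=0xd2 blk=26 s=2: L1-HIT | VC [42, 34, 30, 47]
  [15] addr=0xd2 blk=26 s=2: L1-HIT | VC [42, 34, 30, 47]

OUTCOME = VC-HIT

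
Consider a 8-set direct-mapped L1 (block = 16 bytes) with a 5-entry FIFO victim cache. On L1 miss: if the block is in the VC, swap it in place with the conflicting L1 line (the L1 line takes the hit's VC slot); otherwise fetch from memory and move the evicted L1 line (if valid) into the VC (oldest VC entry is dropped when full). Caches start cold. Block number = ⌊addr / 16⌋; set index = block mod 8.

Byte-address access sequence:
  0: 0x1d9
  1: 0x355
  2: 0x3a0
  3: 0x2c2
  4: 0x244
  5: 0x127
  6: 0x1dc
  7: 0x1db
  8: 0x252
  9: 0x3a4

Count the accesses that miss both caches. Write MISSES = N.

MISSES = 7

#0 0x1d9→b29/s5 MISS; vc=[]
#1 0x355→b53/s5 MISS; vc=[29]
#2 0x3a0→b58/s2 MISS; vc=[29]
#3 0x2c2→b44/s4 MISS; vc=[29]
#4 0x244→b36/s4 MISS; vc=[29,44]
#5 0x127→b18/s2 MISS; vc=[29,44,58]
#6 0x1dc→b29/s5 VC-HIT; vc=[53,44,58]
#7 0x1db→b29/s5 L1-HIT; vc=[53,44,58]
#8 0x252→b37/s5 MISS; vc=[53,44,58,29]
#9 0x3a4→b58/s2 VC-HIT; vc=[53,44,18,29]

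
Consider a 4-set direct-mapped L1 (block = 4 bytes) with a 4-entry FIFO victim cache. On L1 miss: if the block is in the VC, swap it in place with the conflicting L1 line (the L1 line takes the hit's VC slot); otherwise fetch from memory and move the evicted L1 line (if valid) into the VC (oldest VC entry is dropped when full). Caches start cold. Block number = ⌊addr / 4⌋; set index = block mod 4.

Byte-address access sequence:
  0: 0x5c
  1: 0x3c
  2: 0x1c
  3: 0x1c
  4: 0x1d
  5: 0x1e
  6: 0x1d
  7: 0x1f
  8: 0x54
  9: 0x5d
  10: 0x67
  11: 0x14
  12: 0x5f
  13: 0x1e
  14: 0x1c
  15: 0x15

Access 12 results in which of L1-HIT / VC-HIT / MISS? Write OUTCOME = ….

OUTCOME = L1-HIT

#0 0x5c→b23/s3 MISS; vc=[]
#1 0x3c→b15/s3 MISS; vc=[23]
#2 0x1c→b7/s3 MISS; vc=[23,15]
#3 0x1c→b7/s3 L1-HIT; vc=[23,15]
#4 0x1d→b7/s3 L1-HIT; vc=[23,15]
#5 0x1e→b7/s3 L1-HIT; vc=[23,15]
#6 0x1d→b7/s3 L1-HIT; vc=[23,15]
#7 0x1f→b7/s3 L1-HIT; vc=[23,15]
#8 0x54→b21/s1 MISS; vc=[23,15]
#9 0x5d→b23/s3 VC-HIT; vc=[7,15]
#10 0x67→b25/s1 MISS; vc=[7,15,21]
#11 0x14→b5/s1 MISS; vc=[7,15,21,25]
#12 0x5f→b23/s3 L1-HIT; vc=[7,15,21,25]
#13 0x1e→b7/s3 VC-HIT; vc=[23,15,21,25]
#14 0x1c→b7/s3 L1-HIT; vc=[23,15,21,25]
#15 0x15→b5/s1 L1-HIT; vc=[23,15,21,25]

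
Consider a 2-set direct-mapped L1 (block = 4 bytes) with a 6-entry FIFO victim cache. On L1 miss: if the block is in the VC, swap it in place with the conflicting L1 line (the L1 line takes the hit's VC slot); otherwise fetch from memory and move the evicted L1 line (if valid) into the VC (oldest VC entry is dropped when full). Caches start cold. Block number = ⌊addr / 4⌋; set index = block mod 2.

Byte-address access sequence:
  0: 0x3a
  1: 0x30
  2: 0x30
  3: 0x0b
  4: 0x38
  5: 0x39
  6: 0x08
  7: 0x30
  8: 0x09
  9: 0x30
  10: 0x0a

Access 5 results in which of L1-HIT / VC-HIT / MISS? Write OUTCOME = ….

OUTCOME = L1-HIT

  [0] addr=0x3a blk=14 s=0: MISS | VC []
  [1] addr=0x30 blk=12 s=0: MISS | VC [14]
  [2] addr=0x30 blk=12 s=0: L1-HIT | VC [14]
  [3] addr=0xb blk=2 s=0: MISS | VC [14, 12]
  [4] addr=0x38 blk=14 s=0: VC-HIT | VC [2, 12]
  [5] addr=0x39 blk=14 s=0: L1-HIT | VC [2, 12]
  [6] addr=0x8 blk=2 s=0: VC-HIT | VC [14, 12]
  [7] addr=0x30 blk=12 s=0: VC-HIT | VC [14, 2]
  [8] addr=0x9 blk=2 s=0: VC-HIT | VC [14, 12]
  [9] addr=0x30 blk=12 s=0: VC-HIT | VC [14, 2]
  [10] addr=0xa blk=2 s=0: VC-HIT | VC [14, 12]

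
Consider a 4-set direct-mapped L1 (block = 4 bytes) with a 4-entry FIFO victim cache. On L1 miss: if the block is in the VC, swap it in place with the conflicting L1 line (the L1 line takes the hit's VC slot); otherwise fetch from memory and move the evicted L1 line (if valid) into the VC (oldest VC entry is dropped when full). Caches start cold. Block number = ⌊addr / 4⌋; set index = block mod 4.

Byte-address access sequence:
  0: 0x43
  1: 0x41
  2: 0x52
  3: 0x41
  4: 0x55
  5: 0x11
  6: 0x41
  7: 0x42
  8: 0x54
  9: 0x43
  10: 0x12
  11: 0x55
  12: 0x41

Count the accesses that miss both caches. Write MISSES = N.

MISSES = 4

0: 0x43 (blk 16, set 0) → MISS  vc=[]
1: 0x41 (blk 16, set 0) → L1-HIT  vc=[]
2: 0x52 (blk 20, set 0) → MISS  vc=[16]
3: 0x41 (blk 16, set 0) → VC-HIT  vc=[20]
4: 0x55 (blk 21, set 1) → MISS  vc=[20]
5: 0x11 (blk 4, set 0) → MISS  vc=[20, 16]
6: 0x41 (blk 16, set 0) → VC-HIT  vc=[20, 4]
7: 0x42 (blk 16, set 0) → L1-HIT  vc=[20, 4]
8: 0x54 (blk 21, set 1) → L1-HIT  vc=[20, 4]
9: 0x43 (blk 16, set 0) → L1-HIT  vc=[20, 4]
10: 0x12 (blk 4, set 0) → VC-HIT  vc=[20, 16]
11: 0x55 (blk 21, set 1) → L1-HIT  vc=[20, 16]
12: 0x41 (blk 16, set 0) → VC-HIT  vc=[20, 4]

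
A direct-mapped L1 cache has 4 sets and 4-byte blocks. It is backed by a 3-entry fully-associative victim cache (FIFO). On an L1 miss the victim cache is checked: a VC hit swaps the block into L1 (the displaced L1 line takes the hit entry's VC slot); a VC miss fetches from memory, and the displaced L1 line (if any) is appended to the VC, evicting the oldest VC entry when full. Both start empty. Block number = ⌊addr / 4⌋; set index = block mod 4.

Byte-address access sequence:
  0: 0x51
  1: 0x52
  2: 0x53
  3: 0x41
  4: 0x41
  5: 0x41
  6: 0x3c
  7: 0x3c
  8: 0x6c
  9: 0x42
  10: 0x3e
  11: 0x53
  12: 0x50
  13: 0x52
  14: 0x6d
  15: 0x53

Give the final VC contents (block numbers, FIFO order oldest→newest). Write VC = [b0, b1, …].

#0 0x51→b20/s0 MISS; vc=[]
#1 0x52→b20/s0 L1-HIT; vc=[]
#2 0x53→b20/s0 L1-HIT; vc=[]
#3 0x41→b16/s0 MISS; vc=[20]
#4 0x41→b16/s0 L1-HIT; vc=[20]
#5 0x41→b16/s0 L1-HIT; vc=[20]
#6 0x3c→b15/s3 MISS; vc=[20]
#7 0x3c→b15/s3 L1-HIT; vc=[20]
#8 0x6c→b27/s3 MISS; vc=[20,15]
#9 0x42→b16/s0 L1-HIT; vc=[20,15]
#10 0x3e→b15/s3 VC-HIT; vc=[20,27]
#11 0x53→b20/s0 VC-HIT; vc=[16,27]
#12 0x50→b20/s0 L1-HIT; vc=[16,27]
#13 0x52→b20/s0 L1-HIT; vc=[16,27]
#14 0x6d→b27/s3 VC-HIT; vc=[16,15]
#15 0x53→b20/s0 L1-HIT; vc=[16,15]

VC = [16, 15]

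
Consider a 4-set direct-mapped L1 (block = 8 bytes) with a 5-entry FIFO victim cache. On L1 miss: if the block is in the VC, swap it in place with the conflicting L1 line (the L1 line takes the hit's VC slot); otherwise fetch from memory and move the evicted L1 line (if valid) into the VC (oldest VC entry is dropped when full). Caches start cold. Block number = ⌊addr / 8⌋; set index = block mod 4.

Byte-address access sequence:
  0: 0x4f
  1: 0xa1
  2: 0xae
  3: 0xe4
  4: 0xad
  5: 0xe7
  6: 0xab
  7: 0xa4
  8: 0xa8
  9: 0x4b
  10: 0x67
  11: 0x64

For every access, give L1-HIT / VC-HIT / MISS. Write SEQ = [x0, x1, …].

0: 0x4f (blk 9, set 1) → MISS  vc=[]
1: 0xa1 (blk 20, set 0) → MISS  vc=[]
2: 0xae (blk 21, set 1) → MISS  vc=[9]
3: 0xe4 (blk 28, set 0) → MISS  vc=[9, 20]
4: 0xad (blk 21, set 1) → L1-HIT  vc=[9, 20]
5: 0xe7 (blk 28, set 0) → L1-HIT  vc=[9, 20]
6: 0xab (blk 21, set 1) → L1-HIT  vc=[9, 20]
7: 0xa4 (blk 20, set 0) → VC-HIT  vc=[9, 28]
8: 0xa8 (blk 21, set 1) → L1-HIT  vc=[9, 28]
9: 0x4b (blk 9, set 1) → VC-HIT  vc=[21, 28]
10: 0x67 (blk 12, set 0) → MISS  vc=[21, 28, 20]
11: 0x64 (blk 12, set 0) → L1-HIT  vc=[21, 28, 20]

SEQ = [MISS, MISS, MISS, MISS, L1-HIT, L1-HIT, L1-HIT, VC-HIT, L1-HIT, VC-HIT, MISS, L1-HIT]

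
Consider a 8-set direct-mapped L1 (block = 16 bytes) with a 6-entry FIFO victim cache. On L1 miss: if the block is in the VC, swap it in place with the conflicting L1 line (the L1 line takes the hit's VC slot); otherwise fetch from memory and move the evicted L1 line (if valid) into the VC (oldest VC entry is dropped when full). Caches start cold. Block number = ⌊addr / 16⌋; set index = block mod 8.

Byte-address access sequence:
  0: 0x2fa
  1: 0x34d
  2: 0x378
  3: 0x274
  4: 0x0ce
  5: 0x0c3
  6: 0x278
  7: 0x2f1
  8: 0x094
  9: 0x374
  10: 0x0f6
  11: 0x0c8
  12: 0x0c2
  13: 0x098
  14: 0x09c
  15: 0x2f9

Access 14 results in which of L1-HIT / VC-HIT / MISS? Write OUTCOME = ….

OUTCOME = L1-HIT

0: 0x2fa (blk 47, set 7) → MISS  vc=[]
1: 0x34d (blk 52, set 4) → MISS  vc=[]
2: 0x378 (blk 55, set 7) → MISS  vc=[47]
3: 0x274 (blk 39, set 7) → MISS  vc=[47, 55]
4: 0xce (blk 12, set 4) → MISS  vc=[47, 55, 52]
5: 0xc3 (blk 12, set 4) → L1-HIT  vc=[47, 55, 52]
6: 0x278 (blk 39, set 7) → L1-HIT  vc=[47, 55, 52]
7: 0x2f1 (blk 47, set 7) → VC-HIT  vc=[39, 55, 52]
8: 0x94 (blk 9, set 1) → MISS  vc=[39, 55, 52]
9: 0x374 (blk 55, set 7) → VC-HIT  vc=[39, 47, 52]
10: 0xf6 (blk 15, set 7) → MISS  vc=[39, 47, 52, 55]
11: 0xc8 (blk 12, set 4) → L1-HIT  vc=[39, 47, 52, 55]
12: 0xc2 (blk 12, set 4) → L1-HIT  vc=[39, 47, 52, 55]
13: 0x98 (blk 9, set 1) → L1-HIT  vc=[39, 47, 52, 55]
14: 0x9c (blk 9, set 1) → L1-HIT  vc=[39, 47, 52, 55]
15: 0x2f9 (blk 47, set 7) → VC-HIT  vc=[39, 15, 52, 55]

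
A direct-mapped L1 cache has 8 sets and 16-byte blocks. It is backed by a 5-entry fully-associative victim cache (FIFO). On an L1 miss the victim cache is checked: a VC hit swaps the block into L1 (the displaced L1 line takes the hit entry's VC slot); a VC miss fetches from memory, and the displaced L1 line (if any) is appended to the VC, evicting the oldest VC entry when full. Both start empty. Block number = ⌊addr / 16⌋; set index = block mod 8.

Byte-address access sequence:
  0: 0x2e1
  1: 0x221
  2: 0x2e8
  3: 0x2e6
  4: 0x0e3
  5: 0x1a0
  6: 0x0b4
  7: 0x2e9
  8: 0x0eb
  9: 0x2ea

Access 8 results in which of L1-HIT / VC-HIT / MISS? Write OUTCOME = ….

OUTCOME = VC-HIT

  [0] addr=0x2e1 blk=46 s=6: MISS | VC []
  [1] addr=0x221 blk=34 s=2: MISS | VC []
  [2] addr=0x2e8 blk=46 s=6: L1-HIT | VC []
  [3] addr=0x2e6 blk=46 s=6: L1-HIT | VC []
  [4] addr=0xe3 blk=14 s=6: MISS | VC [46]
  [5] addr=0x1a0 blk=26 s=2: MISS | VC [46, 34]
  [6] addr=0xb4 blk=11 s=3: MISS | VC [46, 34]
  [7] addr=0x2e9 blk=46 s=6: VC-HIT | VC [14, 34]
  [8] addr=0xeb blk=14 s=6: VC-HIT | VC [46, 34]
  [9] addr=0x2ea blk=46 s=6: VC-HIT | VC [14, 34]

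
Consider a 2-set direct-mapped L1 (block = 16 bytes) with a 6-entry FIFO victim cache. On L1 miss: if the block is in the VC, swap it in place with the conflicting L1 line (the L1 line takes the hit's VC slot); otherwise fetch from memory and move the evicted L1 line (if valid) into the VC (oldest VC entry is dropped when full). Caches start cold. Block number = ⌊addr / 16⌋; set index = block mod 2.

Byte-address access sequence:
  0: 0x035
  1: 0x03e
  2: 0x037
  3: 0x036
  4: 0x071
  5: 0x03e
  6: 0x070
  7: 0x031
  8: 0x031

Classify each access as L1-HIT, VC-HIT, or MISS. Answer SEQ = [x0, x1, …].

0: 0x35 (blk 3, set 1) → MISS  vc=[]
1: 0x3e (blk 3, set 1) → L1-HIT  vc=[]
2: 0x37 (blk 3, set 1) → L1-HIT  vc=[]
3: 0x36 (blk 3, set 1) → L1-HIT  vc=[]
4: 0x71 (blk 7, set 1) → MISS  vc=[3]
5: 0x3e (blk 3, set 1) → VC-HIT  vc=[7]
6: 0x70 (blk 7, set 1) → VC-HIT  vc=[3]
7: 0x31 (blk 3, set 1) → VC-HIT  vc=[7]
8: 0x31 (blk 3, set 1) → L1-HIT  vc=[7]

SEQ = [MISS, L1-HIT, L1-HIT, L1-HIT, MISS, VC-HIT, VC-HIT, VC-HIT, L1-HIT]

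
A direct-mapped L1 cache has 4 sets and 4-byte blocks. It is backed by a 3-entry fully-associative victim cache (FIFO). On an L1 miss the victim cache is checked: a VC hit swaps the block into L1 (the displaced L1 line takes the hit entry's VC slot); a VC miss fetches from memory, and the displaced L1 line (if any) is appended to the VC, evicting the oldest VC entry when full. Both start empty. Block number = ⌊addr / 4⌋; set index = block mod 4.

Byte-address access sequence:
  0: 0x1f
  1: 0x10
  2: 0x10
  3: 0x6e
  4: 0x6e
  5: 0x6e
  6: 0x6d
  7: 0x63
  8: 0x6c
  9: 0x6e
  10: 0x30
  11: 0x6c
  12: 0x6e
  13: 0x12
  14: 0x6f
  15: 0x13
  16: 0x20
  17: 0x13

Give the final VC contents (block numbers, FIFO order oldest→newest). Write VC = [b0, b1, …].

#0 0x1f→b7/s3 MISS; vc=[]
#1 0x10→b4/s0 MISS; vc=[]
#2 0x10→b4/s0 L1-HIT; vc=[]
#3 0x6e→b27/s3 MISS; vc=[7]
#4 0x6e→b27/s3 L1-HIT; vc=[7]
#5 0x6e→b27/s3 L1-HIT; vc=[7]
#6 0x6d→b27/s3 L1-HIT; vc=[7]
#7 0x63→b24/s0 MISS; vc=[7,4]
#8 0x6c→b27/s3 L1-HIT; vc=[7,4]
#9 0x6e→b27/s3 L1-HIT; vc=[7,4]
#10 0x30→b12/s0 MISS; vc=[7,4,24]
#11 0x6c→b27/s3 L1-HIT; vc=[7,4,24]
#12 0x6e→b27/s3 L1-HIT; vc=[7,4,24]
#13 0x12→b4/s0 VC-HIT; vc=[7,12,24]
#14 0x6f→b27/s3 L1-HIT; vc=[7,12,24]
#15 0x13→b4/s0 L1-HIT; vc=[7,12,24]
#16 0x20→b8/s0 MISS; vc=[12,24,4]
#17 0x13→b4/s0 VC-HIT; vc=[12,24,8]

VC = [12, 24, 8]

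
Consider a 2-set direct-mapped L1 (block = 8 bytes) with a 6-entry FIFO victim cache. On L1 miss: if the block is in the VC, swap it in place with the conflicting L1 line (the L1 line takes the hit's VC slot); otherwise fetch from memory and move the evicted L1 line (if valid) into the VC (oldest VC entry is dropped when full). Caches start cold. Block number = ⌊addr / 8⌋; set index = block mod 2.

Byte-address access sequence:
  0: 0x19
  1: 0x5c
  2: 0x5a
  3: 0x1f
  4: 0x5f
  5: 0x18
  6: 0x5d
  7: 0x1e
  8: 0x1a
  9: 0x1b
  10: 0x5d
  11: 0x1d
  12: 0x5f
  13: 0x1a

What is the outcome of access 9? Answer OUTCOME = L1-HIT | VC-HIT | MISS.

0: 0x19 (blk 3, set 1) → MISS  vc=[]
1: 0x5c (blk 11, set 1) → MISS  vc=[3]
2: 0x5a (blk 11, set 1) → L1-HIT  vc=[3]
3: 0x1f (blk 3, set 1) → VC-HIT  vc=[11]
4: 0x5f (blk 11, set 1) → VC-HIT  vc=[3]
5: 0x18 (blk 3, set 1) → VC-HIT  vc=[11]
6: 0x5d (blk 11, set 1) → VC-HIT  vc=[3]
7: 0x1e (blk 3, set 1) → VC-HIT  vc=[11]
8: 0x1a (blk 3, set 1) → L1-HIT  vc=[11]
9: 0x1b (blk 3, set 1) → L1-HIT  vc=[11]
10: 0x5d (blk 11, set 1) → VC-HIT  vc=[3]
11: 0x1d (blk 3, set 1) → VC-HIT  vc=[11]
12: 0x5f (blk 11, set 1) → VC-HIT  vc=[3]
13: 0x1a (blk 3, set 1) → VC-HIT  vc=[11]

OUTCOME = L1-HIT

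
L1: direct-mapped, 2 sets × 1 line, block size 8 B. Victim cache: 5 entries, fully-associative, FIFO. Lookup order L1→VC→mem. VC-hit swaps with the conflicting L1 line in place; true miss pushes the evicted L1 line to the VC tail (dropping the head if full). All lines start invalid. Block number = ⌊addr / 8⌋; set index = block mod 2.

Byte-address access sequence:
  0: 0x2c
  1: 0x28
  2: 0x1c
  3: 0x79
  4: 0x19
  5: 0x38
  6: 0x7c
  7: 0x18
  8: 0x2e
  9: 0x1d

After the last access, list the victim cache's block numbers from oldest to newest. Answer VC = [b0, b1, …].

0: 0x2c (blk 5, set 1) → MISS  vc=[]
1: 0x28 (blk 5, set 1) → L1-HIT  vc=[]
2: 0x1c (blk 3, set 1) → MISS  vc=[5]
3: 0x79 (blk 15, set 1) → MISS  vc=[5, 3]
4: 0x19 (blk 3, set 1) → VC-HIT  vc=[5, 15]
5: 0x38 (blk 7, set 1) → MISS  vc=[5, 15, 3]
6: 0x7c (blk 15, set 1) → VC-HIT  vc=[5, 7, 3]
7: 0x18 (blk 3, set 1) → VC-HIT  vc=[5, 7, 15]
8: 0x2e (blk 5, set 1) → VC-HIT  vc=[3, 7, 15]
9: 0x1d (blk 3, set 1) → VC-HIT  vc=[5, 7, 15]

VC = [5, 7, 15]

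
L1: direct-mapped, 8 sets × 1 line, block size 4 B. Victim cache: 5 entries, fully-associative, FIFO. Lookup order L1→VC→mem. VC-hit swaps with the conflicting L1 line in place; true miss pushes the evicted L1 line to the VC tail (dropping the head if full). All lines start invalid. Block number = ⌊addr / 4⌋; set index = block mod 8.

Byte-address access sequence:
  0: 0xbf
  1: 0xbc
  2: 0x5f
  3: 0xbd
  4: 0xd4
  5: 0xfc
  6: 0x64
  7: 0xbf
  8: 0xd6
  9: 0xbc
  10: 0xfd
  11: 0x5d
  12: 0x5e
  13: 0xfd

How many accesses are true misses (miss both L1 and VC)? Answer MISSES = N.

MISSES = 5

  [0] addr=0xbf blk=47 s=7: MISS | VC []
  [1] addr=0xbc blk=47 s=7: L1-HIT | VC []
  [2] addr=0x5f blk=23 s=7: MISS | VC [47]
  [3] addr=0xbd blk=47 s=7: VC-HIT | VC [23]
  [4] addr=0xd4 blk=53 s=5: MISS | VC [23]
  [5] addr=0xfc blk=63 s=7: MISS | VC [23, 47]
  [6] addr=0x64 blk=25 s=1: MISS | VC [23, 47]
  [7] addr=0xbf blk=47 s=7: VC-HIT | VC [23, 63]
  [8] addr=0xd6 blk=53 s=5: L1-HIT | VC [23, 63]
  [9] addr=0xbc blk=47 s=7: L1-HIT | VC [23, 63]
  [10] addr=0xfd blk=63 s=7: VC-HIT | VC [23, 47]
  [11] addr=0x5d blk=23 s=7: VC-HIT | VC [63, 47]
  [12] addr=0x5e blk=23 s=7: L1-HIT | VC [63, 47]
  [13] addr=0xfd blk=63 s=7: VC-HIT | VC [23, 47]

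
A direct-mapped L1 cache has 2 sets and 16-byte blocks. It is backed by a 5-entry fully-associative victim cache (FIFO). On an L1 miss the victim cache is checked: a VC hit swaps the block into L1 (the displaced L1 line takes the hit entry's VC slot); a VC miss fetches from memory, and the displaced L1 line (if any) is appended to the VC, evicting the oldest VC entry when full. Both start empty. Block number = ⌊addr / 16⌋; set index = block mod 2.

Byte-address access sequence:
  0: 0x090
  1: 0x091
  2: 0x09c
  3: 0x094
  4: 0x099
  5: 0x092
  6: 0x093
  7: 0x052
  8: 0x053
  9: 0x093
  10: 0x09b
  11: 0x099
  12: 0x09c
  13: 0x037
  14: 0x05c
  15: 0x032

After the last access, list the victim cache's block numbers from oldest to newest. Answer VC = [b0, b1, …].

VC = [5, 9]

0: 0x90 (blk 9, set 1) → MISS  vc=[]
1: 0x91 (blk 9, set 1) → L1-HIT  vc=[]
2: 0x9c (blk 9, set 1) → L1-HIT  vc=[]
3: 0x94 (blk 9, set 1) → L1-HIT  vc=[]
4: 0x99 (blk 9, set 1) → L1-HIT  vc=[]
5: 0x92 (blk 9, set 1) → L1-HIT  vc=[]
6: 0x93 (blk 9, set 1) → L1-HIT  vc=[]
7: 0x52 (blk 5, set 1) → MISS  vc=[9]
8: 0x53 (blk 5, set 1) → L1-HIT  vc=[9]
9: 0x93 (blk 9, set 1) → VC-HIT  vc=[5]
10: 0x9b (blk 9, set 1) → L1-HIT  vc=[5]
11: 0x99 (blk 9, set 1) → L1-HIT  vc=[5]
12: 0x9c (blk 9, set 1) → L1-HIT  vc=[5]
13: 0x37 (blk 3, set 1) → MISS  vc=[5, 9]
14: 0x5c (blk 5, set 1) → VC-HIT  vc=[3, 9]
15: 0x32 (blk 3, set 1) → VC-HIT  vc=[5, 9]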